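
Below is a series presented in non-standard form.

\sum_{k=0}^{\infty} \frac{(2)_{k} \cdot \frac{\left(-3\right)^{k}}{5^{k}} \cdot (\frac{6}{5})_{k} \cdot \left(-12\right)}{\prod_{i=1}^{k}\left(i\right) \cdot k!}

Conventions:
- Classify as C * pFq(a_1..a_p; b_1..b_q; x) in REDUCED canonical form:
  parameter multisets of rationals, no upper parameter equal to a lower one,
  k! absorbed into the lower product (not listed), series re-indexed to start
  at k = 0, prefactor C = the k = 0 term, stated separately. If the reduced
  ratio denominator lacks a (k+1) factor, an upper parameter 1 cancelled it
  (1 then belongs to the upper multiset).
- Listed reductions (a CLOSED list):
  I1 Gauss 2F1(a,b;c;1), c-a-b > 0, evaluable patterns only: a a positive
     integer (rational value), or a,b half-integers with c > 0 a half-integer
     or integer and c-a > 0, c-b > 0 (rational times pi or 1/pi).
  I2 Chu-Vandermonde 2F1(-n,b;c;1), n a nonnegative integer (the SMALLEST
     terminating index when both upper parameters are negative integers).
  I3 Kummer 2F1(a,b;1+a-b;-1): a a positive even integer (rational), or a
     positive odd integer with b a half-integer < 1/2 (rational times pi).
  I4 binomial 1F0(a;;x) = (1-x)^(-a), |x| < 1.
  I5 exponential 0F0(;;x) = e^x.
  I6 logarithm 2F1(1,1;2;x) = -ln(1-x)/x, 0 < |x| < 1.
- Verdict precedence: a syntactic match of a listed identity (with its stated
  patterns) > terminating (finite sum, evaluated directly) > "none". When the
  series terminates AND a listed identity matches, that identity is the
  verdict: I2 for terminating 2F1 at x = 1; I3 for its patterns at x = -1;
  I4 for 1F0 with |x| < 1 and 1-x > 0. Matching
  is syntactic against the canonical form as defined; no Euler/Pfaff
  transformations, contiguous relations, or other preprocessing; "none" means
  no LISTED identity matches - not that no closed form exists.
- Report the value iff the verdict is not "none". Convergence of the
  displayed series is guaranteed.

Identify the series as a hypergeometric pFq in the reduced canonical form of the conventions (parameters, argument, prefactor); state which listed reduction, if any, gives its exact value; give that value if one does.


Classification (C = -12): 2F1 with upper {\frac{6}{5}, 2}, lower {1}, argument x = -\frac{3}{5}. Verdict: none. Every listed pattern misses the 2F1 form at -\frac{3}{5}, upper {\frac{6}{5}, 2}.

The tell: t_0 = -12 here, and the two geometric factors (C = -12) combine into one argument.
Consecutive-term ratio: r(k) = -\frac{3}{5} * (k+\frac{6}{5}) (k+2) / [(k+1) (k+1)] ; factor over Q: parameters, x = -\frac{3}{5}, and C = -12.


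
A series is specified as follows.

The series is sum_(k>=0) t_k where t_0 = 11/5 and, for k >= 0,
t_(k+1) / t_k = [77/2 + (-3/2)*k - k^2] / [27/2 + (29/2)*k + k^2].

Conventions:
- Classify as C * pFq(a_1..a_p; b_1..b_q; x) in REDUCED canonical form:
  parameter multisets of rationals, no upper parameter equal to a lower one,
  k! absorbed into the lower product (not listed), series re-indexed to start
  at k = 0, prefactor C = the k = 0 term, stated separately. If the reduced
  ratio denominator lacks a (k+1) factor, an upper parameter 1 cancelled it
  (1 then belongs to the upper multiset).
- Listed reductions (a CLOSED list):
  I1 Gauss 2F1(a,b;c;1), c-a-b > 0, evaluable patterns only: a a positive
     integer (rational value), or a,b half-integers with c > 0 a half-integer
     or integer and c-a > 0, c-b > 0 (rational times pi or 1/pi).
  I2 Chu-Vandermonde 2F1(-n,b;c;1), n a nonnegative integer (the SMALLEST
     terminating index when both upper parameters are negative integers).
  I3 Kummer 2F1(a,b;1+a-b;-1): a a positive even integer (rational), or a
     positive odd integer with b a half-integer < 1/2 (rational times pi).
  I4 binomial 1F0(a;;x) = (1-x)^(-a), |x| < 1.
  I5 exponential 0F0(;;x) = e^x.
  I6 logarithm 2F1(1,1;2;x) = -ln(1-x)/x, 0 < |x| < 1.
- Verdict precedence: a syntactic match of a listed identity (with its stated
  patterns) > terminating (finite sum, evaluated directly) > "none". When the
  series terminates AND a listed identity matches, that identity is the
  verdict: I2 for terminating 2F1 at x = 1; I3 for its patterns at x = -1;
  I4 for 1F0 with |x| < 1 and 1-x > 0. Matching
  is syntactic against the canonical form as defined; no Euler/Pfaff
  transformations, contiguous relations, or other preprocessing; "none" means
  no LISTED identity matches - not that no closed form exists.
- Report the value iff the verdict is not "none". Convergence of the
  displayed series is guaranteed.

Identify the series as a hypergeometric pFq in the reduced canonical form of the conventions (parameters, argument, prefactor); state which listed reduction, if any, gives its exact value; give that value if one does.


Key step: x = (-1) and roots of the ratio polynomials (C = 11/5, x = -1) are the negated parameters.
Consecutive-term ratio: r(k) = (-1) * (k-11/2) (k+7) / [(k+27/2) (k+1)] ; factor over Q: parameters, x = (-1), and C = 11/5.

x = -1 here; the reduced form reads 2F1, upper {-11/2, 7}, lower {27/2}, C = 11/5. Verdict: Kummer (I3) fires (x = -1; c = 27/2 equals 1+a-b for upper {-11/2, 7}: listed pattern). Exact value: (2045017975/268435456) * pi.


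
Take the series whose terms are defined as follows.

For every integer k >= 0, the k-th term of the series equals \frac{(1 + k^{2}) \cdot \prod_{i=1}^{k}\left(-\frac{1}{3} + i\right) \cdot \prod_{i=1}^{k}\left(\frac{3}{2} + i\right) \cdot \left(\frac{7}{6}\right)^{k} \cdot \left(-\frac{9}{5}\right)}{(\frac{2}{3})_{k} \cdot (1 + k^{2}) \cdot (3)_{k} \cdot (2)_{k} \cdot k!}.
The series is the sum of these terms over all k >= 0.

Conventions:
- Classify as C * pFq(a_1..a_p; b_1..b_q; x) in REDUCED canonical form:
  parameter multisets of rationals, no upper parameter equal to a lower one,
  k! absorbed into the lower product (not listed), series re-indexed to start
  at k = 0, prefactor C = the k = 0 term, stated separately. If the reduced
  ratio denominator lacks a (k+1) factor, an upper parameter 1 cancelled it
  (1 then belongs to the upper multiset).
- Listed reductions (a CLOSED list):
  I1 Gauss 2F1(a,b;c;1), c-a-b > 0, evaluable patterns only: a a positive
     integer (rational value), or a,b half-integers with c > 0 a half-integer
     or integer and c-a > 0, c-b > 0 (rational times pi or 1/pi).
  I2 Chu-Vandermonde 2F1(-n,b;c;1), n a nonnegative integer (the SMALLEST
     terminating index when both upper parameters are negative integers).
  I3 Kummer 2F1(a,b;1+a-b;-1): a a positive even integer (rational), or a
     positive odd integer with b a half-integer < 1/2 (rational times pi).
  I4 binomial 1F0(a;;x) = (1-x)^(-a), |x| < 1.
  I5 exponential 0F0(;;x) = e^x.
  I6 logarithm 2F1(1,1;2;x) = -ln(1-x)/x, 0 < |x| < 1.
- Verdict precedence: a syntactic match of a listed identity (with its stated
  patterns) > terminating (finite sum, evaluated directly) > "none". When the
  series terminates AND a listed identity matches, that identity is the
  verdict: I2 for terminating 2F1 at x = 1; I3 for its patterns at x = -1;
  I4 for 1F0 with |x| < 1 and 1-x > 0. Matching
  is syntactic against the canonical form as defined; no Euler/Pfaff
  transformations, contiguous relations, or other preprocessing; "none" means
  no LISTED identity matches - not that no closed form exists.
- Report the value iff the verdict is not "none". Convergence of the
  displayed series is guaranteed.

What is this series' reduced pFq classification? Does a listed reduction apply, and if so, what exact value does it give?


With C = -\frac{9}{5}: the canonical form is 1F2(\frac{5}{2}; 2, 3; \frac{7}{6}). Verdict: none - at argument \frac{7}{6} the multisets {\frac{5}{2}} ; {2, 3} match no listed identity.

Key observation: with t_0 = -\frac{9}{5}, the parameter 2/3 appears in both the upper and lower lists and cancels (alongside the other common factor).
Term ratio: r(k) = \frac{7}{6} * (k+\frac{5}{2}) / [(k+2) (k+3) (k+1)] - rational in k. x = \frac{7}{6}; t_0 = -\frac{9}{5}; negate the roots.


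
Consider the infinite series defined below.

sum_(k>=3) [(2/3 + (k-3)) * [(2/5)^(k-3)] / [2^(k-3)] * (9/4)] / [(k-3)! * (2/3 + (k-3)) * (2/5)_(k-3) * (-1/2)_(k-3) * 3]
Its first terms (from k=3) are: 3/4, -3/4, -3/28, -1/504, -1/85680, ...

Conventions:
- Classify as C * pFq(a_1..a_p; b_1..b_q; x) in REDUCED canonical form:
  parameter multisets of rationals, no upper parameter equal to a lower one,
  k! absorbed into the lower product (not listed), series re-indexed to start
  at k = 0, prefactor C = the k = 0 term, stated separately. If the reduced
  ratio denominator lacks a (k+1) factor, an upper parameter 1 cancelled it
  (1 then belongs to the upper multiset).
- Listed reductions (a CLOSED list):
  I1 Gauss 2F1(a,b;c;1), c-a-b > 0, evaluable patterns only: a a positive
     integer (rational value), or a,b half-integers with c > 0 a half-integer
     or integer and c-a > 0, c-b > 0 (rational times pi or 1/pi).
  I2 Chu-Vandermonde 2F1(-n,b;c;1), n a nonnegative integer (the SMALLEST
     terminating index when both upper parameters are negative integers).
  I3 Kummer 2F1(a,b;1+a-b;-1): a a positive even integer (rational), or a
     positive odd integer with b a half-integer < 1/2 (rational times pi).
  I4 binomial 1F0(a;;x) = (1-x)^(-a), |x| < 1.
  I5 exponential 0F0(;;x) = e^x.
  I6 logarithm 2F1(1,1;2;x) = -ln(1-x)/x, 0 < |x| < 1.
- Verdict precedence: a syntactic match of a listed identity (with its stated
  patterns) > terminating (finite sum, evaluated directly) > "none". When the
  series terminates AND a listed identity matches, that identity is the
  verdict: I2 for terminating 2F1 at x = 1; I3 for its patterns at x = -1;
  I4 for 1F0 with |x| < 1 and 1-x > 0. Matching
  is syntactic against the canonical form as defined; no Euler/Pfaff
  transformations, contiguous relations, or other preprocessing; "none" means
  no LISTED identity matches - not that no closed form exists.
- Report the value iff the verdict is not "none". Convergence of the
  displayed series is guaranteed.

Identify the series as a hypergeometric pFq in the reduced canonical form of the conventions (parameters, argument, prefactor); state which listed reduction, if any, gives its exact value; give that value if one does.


This is 3/4 * 0F2(-; -1/2, 2/5; 1/5) in reduced canonical form. Verdict: none. Every listed pattern misses the 0F2 form at 1/5, upper {-}.

Key observation: x = (1/5) and the two k-th powers (C = 3/4, x = 1/5) combine into one argument.
Adjacent-term ratio: r(k) = (1/5) * 1 / [(k-1/2) (k+2/5) (k+1)] - rational in k, leading ratio (1/5); with t_0 = 3/4, classification follows.


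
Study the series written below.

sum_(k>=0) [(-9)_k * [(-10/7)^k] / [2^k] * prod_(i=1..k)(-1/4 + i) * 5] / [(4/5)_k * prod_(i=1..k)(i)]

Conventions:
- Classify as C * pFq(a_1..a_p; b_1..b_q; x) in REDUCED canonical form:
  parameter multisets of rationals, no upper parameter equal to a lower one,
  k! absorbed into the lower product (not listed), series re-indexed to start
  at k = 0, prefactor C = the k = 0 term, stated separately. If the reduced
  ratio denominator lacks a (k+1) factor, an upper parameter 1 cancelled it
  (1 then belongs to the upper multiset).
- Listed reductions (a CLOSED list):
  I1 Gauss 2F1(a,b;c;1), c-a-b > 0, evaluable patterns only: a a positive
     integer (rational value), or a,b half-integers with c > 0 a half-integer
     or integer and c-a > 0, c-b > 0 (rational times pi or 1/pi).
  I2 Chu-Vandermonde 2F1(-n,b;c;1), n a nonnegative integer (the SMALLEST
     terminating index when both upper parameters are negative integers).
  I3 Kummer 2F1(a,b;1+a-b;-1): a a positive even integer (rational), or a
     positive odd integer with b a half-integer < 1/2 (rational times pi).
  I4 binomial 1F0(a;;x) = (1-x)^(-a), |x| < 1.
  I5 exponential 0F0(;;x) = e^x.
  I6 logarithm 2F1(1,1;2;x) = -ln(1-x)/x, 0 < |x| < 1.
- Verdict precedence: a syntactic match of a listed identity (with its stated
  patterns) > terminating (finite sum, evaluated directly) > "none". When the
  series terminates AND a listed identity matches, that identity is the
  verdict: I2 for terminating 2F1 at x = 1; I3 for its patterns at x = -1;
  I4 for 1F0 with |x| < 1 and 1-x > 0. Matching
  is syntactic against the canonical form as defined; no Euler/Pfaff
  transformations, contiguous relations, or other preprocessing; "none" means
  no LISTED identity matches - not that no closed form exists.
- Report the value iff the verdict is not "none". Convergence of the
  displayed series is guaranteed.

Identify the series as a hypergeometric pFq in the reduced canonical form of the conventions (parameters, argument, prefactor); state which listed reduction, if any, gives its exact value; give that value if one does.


The series (x = -5/7) is 2F1: upper {-9, 3/4}, lower {4/5}, prefactor 5. Verdict: terminating at k = 9: the factor (-9)_k kills every later term; summing the 10 survivors is exact. Its exact value is 53608469593166423102565/94218909981436018688.

Key step: t_0 = 5 here, and the two k-th powers (prefactor 5) combine into one argument.
Step ratio: r(k) = (-5/7) * (k-9) (k+3/4) / [(k+4/5) (k+1)] - rational in k. x = (-5/7); t_0 = 5; negate the roots.


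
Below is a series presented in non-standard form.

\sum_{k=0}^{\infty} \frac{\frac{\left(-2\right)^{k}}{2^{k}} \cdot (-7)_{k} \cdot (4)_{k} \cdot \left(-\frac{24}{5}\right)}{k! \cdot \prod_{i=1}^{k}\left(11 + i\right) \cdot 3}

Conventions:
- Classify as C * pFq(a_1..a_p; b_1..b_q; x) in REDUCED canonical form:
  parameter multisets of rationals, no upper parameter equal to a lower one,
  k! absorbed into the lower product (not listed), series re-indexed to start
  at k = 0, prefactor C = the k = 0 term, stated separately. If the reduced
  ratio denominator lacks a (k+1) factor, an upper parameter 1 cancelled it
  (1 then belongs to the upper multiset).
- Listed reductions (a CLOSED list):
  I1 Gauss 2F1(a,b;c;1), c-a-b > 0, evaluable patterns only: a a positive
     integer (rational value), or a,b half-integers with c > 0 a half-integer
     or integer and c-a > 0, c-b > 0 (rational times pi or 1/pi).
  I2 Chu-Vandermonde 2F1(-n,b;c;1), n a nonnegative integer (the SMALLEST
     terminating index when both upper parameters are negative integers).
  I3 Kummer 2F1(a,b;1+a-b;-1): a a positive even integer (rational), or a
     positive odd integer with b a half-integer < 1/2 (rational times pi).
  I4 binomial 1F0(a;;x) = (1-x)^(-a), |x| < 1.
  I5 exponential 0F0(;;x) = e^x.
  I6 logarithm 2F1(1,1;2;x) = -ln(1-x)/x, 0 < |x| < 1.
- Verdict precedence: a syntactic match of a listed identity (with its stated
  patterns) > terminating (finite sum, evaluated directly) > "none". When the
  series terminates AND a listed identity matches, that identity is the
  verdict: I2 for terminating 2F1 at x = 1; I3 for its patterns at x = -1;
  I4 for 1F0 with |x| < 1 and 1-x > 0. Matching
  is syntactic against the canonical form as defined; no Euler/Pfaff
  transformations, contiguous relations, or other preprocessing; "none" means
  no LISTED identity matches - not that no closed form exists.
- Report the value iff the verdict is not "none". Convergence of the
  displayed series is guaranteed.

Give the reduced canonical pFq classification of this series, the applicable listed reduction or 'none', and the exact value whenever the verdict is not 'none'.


Classification (C = -\frac{8}{5}): 2F1 with upper {-7, 4}, lower {12}, argument x = -1. Verdict at x = -1: the Kummer evaluation I3 matches (x = -1; c = 12 equals 1+a-b for upper {-7, 4}: listed pattern). Its exact value is -\frac{44}{3}.

Key step: t_0 = -\frac{8}{5} here, and the lower running product (C = -8/5, x = -1) is a rising factorial.
Term ratio: r(k) = -1 * (k-7) (k+4) / [(k+12) (k+1)] - rational in k, leading ratio -1; with t_0 = -\frac{8}{5}, classification follows.


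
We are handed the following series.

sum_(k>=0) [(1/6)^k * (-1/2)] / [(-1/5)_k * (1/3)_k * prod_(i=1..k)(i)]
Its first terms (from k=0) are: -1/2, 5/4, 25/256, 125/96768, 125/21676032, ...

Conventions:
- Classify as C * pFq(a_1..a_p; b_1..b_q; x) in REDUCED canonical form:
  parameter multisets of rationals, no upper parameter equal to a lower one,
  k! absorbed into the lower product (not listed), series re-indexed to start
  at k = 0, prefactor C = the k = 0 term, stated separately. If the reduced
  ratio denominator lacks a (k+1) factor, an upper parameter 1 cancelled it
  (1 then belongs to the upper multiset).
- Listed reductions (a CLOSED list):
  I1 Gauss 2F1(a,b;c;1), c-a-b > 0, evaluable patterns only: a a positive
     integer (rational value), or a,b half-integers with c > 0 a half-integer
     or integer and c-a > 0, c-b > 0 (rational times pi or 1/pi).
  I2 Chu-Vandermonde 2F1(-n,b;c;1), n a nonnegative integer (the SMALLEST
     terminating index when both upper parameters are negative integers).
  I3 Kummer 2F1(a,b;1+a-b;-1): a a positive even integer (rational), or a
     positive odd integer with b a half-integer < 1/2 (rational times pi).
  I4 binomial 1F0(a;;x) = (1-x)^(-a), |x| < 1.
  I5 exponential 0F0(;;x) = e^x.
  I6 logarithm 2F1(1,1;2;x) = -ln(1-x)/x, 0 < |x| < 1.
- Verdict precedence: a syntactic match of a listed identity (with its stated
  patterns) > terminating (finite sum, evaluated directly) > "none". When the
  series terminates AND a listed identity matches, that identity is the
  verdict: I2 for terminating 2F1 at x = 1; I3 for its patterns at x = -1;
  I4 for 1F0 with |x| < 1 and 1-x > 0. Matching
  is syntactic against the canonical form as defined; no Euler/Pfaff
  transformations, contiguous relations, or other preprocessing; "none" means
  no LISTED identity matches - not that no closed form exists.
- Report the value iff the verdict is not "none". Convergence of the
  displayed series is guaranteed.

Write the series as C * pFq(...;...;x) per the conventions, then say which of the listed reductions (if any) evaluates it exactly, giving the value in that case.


Canonical form: C = -1/2 times 0F2 with upper {-}, lower {-1/5, 1/3}, x = 1/6. Verdict: no listed reduction: x = 1/6 and upper {-} fail every I1-I6 pattern.

Structural cue: t_0 being -1/2, the product of the first k integers (C = -1/2, x = 1/6) is k!.
Term ratio: r(k) = (1/6) * 1 / [(k-1/5) (k+1/3) (k+1)] - poly over poly, x = (1/6) from leading terms; C = -1/2 at k = 0.


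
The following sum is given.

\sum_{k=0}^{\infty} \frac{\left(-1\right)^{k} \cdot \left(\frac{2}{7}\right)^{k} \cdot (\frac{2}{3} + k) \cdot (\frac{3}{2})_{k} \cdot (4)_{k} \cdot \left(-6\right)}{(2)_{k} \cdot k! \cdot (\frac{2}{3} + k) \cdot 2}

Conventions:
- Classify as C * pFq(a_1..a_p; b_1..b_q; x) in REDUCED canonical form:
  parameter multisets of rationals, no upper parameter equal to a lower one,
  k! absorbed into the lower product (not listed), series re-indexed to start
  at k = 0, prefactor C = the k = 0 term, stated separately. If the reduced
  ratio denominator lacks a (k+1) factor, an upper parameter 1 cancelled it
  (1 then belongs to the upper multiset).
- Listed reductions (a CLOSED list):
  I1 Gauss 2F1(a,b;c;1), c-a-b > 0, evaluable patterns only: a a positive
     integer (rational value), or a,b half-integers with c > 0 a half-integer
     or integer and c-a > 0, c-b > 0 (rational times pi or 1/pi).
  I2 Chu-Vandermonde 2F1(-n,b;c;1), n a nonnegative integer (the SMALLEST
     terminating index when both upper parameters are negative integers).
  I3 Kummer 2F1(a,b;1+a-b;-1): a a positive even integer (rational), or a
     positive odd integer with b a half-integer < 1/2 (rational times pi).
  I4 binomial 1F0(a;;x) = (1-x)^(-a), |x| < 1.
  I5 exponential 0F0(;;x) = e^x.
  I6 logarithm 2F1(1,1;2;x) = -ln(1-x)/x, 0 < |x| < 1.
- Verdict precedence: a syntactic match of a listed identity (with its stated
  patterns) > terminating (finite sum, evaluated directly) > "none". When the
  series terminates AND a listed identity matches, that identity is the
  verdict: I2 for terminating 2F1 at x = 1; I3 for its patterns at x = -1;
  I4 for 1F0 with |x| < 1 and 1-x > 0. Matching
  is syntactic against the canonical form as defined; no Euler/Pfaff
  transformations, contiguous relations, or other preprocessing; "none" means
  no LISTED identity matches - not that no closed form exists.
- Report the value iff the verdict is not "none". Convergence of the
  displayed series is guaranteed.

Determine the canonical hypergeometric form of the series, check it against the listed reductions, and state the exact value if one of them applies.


This is -3 * 2F1(\frac{3}{2}, 4; 2; -\frac{2}{7}) in reduced canonical form. Verdict: none here - no I1-I6 shape fits x = -\frac{2}{7} with lower {2}.

First insight: from the first term -3: the constant factors (C = -3) combine into one prefactor.
Step ratio: r(k) = -\frac{2}{7} * (k+\frac{3}{2}) (k+4) / [(k+2) (k+1)] - poly over poly, x = -\frac{2}{7} from leading terms; C = -3 at k = 0.


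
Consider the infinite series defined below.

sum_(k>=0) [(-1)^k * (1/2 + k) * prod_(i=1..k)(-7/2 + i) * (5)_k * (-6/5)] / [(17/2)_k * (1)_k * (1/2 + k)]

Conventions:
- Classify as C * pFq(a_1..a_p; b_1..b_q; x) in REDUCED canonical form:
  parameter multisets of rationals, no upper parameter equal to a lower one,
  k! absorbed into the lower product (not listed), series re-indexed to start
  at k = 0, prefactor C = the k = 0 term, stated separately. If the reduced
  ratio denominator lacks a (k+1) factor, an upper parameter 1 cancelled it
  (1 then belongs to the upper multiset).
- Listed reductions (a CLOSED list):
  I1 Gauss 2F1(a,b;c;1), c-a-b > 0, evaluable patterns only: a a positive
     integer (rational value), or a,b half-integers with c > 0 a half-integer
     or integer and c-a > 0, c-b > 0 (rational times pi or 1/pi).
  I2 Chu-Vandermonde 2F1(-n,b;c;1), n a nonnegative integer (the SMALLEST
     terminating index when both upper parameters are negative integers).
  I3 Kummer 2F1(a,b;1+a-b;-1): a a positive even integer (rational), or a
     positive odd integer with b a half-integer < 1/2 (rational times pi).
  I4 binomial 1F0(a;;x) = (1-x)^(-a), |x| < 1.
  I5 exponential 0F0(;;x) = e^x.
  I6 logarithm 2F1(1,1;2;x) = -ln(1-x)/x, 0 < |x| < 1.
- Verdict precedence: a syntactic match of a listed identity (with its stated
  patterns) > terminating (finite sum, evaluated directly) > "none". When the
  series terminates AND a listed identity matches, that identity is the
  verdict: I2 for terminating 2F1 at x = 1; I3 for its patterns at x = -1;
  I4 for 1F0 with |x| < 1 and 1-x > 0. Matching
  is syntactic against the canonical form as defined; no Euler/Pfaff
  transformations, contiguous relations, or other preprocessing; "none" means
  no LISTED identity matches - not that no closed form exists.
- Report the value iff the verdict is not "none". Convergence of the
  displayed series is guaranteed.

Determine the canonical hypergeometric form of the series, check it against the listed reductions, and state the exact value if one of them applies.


Key step: t_0 = -6/5 here, and (1)_k (prefactor -6/5) is k! itself.
Consecutive-term ratio: r(k) = (-1) * (k-5/2) (k+5) / [(k+17/2) (k+1)] ; factor over Q: parameters, x = (-1), and C = -6/5.

Reduced: x = -1, 2F1, upper = {-5/2, 5}, lower = {17/2}, C = -6/5. Verdict at x = -1: Kummer (I3) matches (x = -1; c = 17/2 equals 1+a-b for upper {-5/2, 5}: listed pattern). Exact value: (-81081/65536) * pi.


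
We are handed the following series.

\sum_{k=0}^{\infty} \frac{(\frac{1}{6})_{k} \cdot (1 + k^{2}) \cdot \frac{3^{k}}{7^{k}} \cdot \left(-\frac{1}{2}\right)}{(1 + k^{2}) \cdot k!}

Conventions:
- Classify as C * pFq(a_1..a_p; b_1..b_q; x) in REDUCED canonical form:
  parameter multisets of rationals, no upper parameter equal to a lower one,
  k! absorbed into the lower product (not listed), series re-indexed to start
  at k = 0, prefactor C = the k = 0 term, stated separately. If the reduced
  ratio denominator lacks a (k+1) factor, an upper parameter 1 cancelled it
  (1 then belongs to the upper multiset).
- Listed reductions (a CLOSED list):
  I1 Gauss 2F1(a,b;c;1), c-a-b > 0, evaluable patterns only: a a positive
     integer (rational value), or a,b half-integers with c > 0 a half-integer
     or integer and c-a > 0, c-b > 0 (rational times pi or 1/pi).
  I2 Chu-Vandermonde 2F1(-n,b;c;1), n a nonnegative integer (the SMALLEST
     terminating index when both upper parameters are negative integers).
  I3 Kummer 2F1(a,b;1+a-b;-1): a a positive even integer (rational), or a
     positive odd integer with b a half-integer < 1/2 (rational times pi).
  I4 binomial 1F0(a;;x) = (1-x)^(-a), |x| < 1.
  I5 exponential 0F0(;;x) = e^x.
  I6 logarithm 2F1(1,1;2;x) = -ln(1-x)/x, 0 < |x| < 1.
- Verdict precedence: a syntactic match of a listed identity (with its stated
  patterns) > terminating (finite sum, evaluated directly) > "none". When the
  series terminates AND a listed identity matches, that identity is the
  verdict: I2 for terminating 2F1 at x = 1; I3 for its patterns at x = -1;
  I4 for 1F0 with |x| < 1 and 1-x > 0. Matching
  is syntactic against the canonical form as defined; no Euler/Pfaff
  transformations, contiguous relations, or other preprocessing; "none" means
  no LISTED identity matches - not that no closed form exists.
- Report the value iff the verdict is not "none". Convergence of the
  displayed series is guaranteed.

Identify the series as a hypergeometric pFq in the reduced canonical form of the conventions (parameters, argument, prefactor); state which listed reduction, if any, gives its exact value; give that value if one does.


x = \frac{3}{7} here; the reduced form reads 1F0, upper {\frac{1}{6}}, lower {-}, C = -\frac{1}{2}. Verdict (x = \frac{3}{7}): binomial (I4) applies (the 1F0 binomial series: exponent -1/6, x = \frac{3}{7}). Sum: \left(-\frac{1}{2}\right) \cdot \left(\frac{4}{7}\right)^{-\frac{1}{6}}.

Key observation: t_0 = -\frac{1}{2} here, and k^2 + 1 divides numerator and denominator alike; C = -1/2, x = 3/7 after cancelling.
Term ratio: r(k) = \frac{3}{7} * (k+\frac{1}{6}) / [(k+1)] - poly over poly, x = \frac{3}{7} from leading terms; C = -\frac{1}{2} at k = 0.


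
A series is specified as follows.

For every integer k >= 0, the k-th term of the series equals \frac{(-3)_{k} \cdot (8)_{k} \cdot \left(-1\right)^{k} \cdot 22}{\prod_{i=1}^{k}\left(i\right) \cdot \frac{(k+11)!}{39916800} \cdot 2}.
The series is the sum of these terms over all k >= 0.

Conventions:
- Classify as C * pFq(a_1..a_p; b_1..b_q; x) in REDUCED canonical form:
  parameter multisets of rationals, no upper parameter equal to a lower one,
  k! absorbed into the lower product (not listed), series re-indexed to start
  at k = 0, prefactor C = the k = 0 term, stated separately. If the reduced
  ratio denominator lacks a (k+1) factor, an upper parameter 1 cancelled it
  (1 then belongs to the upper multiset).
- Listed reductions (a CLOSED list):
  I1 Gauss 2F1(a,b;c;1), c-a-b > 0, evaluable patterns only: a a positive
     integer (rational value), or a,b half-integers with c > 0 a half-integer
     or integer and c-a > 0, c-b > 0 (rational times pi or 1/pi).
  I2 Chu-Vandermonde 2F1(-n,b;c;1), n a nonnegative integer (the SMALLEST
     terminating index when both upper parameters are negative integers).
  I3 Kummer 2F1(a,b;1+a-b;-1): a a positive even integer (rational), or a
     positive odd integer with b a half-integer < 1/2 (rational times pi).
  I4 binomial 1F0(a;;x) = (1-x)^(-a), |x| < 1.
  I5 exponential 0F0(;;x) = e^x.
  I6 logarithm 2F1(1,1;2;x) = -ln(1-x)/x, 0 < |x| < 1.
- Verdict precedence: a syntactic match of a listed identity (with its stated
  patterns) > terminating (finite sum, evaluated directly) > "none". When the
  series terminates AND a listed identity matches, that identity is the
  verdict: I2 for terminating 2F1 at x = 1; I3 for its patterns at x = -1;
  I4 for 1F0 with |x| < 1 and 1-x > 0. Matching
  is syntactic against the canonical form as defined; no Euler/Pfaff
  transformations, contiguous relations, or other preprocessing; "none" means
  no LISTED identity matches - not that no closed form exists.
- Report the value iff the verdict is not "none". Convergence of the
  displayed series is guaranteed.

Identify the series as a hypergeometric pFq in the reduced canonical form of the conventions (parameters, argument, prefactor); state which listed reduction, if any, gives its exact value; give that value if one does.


Canonical form: C = 11 times 2F1 with upper {-3, 8}, lower {12}, x = -1. Verdict: Kummer's theorem (I3) applies (x = -1; c = 12 equals 1+a-b for upper {-3, 8}: listed pattern). Its exact value is \frac{363}{7}.

Structural cue: with t_0 = 11, the product of the first k integers (C = 11) is k!.
Term ratio: r(k) = -1 * (k-3) (k+8) / [(k+12) (k+1)] - rational; roots negated = parameters, x = -1, C = 11.


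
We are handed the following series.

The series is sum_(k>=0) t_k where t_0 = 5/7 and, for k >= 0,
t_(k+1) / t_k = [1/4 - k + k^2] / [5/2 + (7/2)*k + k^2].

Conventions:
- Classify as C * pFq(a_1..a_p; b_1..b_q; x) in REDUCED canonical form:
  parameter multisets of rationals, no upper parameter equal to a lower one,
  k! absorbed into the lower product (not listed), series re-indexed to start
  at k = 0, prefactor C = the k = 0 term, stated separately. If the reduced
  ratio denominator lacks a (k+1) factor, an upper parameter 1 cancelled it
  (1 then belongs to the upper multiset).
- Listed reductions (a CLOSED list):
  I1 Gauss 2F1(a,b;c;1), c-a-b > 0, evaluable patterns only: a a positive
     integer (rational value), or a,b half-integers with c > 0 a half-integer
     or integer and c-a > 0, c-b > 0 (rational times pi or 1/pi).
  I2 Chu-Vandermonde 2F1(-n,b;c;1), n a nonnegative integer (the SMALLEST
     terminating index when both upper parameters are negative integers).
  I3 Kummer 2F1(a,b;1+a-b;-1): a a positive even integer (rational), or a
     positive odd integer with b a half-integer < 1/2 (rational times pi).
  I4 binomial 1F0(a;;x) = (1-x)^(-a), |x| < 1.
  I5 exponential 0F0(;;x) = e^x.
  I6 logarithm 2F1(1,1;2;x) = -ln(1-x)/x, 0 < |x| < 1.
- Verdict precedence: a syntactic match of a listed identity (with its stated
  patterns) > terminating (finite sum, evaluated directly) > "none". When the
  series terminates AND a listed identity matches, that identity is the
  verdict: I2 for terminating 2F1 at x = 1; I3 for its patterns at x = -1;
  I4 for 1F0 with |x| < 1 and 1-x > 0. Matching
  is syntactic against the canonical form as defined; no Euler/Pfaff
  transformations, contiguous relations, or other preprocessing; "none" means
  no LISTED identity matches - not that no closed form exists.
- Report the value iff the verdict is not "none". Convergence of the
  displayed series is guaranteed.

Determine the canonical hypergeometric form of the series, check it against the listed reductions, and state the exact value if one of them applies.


Reduced: x = 1, 2F1, upper = {-1/2, -1/2}, lower = {5/2}, C = 5/7. Verdict: Gauss's theorem I1 (half-integer case) fires (x = 1; upper {-1/2, -1/2} half-integers, c = 5/2 in the evaluable pattern). Value: (225/896) * pi.

Key step: from the first term 5/7: factor the ratio over Q (C = 5/7): negated roots = parameters.
Adjacent-term ratio: r(k) = 1 * (k-1/2) (k-1/2) / [(k+5/2) (k+1)] - rational in k, leading ratio 1; with t_0 = 5/7, classification follows.


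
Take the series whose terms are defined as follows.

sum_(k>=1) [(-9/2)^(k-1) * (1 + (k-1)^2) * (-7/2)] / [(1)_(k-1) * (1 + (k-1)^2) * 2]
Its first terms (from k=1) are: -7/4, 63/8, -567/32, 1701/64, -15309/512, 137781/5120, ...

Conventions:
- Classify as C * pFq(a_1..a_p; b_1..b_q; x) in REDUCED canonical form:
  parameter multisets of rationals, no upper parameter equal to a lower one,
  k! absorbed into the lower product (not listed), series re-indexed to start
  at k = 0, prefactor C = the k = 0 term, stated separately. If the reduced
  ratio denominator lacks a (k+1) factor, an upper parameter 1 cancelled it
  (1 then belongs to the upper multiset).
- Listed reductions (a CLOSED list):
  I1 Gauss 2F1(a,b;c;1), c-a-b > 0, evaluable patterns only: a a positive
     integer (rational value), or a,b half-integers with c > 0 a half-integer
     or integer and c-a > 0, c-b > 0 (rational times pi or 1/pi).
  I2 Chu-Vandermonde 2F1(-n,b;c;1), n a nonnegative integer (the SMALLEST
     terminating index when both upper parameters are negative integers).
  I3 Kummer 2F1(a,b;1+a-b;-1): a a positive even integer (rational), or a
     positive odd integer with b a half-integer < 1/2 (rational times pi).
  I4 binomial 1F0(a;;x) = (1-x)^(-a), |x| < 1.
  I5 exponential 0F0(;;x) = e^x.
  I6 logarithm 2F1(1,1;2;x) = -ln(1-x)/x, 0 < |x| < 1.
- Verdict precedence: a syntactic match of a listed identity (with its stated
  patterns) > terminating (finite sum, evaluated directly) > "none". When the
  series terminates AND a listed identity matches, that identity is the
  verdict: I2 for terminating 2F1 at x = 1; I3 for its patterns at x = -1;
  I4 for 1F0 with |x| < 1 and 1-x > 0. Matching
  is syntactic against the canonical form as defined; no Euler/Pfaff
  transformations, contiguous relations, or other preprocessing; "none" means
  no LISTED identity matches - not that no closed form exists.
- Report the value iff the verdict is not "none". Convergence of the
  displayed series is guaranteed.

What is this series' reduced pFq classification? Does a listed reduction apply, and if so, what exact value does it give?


This is -7/4 * 0F0(-; -; -9/2) in reduced canonical form. Verdict: this is exponential (I5) (the 0F0 exponential series at x = -9/2). Its exact value is (-7/4) * e^(-9/2).

Key observation: with t_0 = -7/4, striking the common factor k^2 + 1 reduces the term (prefactor -7/4).
Term ratio: r(k) = (-9/2) * 1 / [(k+1)] - rational in k, leading ratio (-9/2); with t_0 = -7/4, classification follows.


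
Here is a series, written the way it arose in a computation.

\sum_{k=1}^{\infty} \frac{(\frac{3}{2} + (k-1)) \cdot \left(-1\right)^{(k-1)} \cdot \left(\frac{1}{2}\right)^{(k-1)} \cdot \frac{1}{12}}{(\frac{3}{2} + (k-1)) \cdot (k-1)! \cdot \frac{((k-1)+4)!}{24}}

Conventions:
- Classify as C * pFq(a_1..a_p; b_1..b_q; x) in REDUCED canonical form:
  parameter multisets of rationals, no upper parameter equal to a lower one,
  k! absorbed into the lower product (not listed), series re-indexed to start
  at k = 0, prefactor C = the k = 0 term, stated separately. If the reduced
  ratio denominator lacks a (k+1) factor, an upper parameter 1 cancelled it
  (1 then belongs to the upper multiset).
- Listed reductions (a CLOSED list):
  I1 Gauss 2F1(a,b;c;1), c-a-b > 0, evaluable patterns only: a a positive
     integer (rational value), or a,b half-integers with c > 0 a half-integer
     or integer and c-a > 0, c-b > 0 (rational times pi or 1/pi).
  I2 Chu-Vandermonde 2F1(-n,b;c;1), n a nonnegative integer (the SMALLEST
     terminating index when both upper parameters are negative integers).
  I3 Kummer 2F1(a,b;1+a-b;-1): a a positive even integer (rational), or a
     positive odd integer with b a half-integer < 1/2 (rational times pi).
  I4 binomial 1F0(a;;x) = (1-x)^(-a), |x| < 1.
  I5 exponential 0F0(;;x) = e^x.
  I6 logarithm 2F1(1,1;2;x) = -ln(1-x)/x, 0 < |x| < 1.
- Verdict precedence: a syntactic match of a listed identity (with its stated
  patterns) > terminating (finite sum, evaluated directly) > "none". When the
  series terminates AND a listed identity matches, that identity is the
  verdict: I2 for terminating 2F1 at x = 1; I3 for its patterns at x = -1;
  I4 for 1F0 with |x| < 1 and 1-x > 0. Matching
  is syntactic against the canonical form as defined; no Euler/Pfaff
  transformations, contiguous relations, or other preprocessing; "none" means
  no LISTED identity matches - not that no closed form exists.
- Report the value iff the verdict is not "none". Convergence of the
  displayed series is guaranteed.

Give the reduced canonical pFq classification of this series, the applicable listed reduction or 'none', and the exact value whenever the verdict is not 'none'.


With C = \frac{1}{12}: the canonical form is 0F1(-; 5; -\frac{1}{2}). Verdict: none. Every listed pattern misses the 0F1 form at -\frac{1}{2}, upper {-}.

First insight: with t_0 = \frac{1}{12}, the (-1)^k factor (prefactor 1/12) folds into the argument's sign.
Consecutive-term ratio: r(k) = -\frac{1}{2} * 1 / [(k+5) (k+1)] ; factor over Q: parameters, x = -\frac{1}{2}, and C = \frac{1}{12}.


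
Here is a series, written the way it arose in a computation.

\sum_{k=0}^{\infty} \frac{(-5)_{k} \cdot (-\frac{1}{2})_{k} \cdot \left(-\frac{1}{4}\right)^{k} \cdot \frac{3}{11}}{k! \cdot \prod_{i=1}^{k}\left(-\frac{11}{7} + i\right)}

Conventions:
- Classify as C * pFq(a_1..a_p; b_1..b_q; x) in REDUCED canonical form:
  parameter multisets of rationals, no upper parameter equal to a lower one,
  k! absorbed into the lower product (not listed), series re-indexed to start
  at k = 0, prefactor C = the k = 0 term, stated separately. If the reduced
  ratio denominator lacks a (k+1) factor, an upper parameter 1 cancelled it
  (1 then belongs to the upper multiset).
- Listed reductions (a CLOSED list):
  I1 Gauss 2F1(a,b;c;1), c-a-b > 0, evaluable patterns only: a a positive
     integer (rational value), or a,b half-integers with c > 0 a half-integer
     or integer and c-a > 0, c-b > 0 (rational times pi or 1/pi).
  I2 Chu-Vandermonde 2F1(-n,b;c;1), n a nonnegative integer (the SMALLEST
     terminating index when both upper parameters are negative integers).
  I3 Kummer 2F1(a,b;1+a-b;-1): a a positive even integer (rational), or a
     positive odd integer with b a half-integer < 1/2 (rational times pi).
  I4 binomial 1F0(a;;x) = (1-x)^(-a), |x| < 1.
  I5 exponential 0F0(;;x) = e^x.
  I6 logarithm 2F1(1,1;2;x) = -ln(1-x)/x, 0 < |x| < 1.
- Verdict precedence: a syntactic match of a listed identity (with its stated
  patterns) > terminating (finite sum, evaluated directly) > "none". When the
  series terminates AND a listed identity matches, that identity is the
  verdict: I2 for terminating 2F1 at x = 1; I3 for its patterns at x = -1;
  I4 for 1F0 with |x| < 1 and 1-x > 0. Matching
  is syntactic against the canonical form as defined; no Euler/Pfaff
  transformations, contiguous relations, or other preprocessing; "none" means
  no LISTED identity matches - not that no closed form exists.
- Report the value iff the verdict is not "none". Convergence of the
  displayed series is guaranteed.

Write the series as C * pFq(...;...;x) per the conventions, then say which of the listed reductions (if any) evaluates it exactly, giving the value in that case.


Canonical form: C = \frac{3}{11} times 2F1 with upper {-5, -\frac{1}{2}}, lower {-\frac{4}{7}}, x = -\frac{1}{4}. Verdict: terminating at k = 5: the factor (-5)_k kills every later term; summing the 6 survivors is exact. Its exact value is \frac{312511313}{392167424}.

Structural cue: from the first term \frac{3}{11}: the lower running product (C = 3/11, x = -1/4) is a rising factorial.
Term ratio: r(k) = -\frac{1}{4} * (k-5) (k-\frac{1}{2}) / [(k-\frac{4}{7}) (k+1)] ; factor over Q: parameters, x = -\frac{1}{4}, and C = \frac{3}{11}.


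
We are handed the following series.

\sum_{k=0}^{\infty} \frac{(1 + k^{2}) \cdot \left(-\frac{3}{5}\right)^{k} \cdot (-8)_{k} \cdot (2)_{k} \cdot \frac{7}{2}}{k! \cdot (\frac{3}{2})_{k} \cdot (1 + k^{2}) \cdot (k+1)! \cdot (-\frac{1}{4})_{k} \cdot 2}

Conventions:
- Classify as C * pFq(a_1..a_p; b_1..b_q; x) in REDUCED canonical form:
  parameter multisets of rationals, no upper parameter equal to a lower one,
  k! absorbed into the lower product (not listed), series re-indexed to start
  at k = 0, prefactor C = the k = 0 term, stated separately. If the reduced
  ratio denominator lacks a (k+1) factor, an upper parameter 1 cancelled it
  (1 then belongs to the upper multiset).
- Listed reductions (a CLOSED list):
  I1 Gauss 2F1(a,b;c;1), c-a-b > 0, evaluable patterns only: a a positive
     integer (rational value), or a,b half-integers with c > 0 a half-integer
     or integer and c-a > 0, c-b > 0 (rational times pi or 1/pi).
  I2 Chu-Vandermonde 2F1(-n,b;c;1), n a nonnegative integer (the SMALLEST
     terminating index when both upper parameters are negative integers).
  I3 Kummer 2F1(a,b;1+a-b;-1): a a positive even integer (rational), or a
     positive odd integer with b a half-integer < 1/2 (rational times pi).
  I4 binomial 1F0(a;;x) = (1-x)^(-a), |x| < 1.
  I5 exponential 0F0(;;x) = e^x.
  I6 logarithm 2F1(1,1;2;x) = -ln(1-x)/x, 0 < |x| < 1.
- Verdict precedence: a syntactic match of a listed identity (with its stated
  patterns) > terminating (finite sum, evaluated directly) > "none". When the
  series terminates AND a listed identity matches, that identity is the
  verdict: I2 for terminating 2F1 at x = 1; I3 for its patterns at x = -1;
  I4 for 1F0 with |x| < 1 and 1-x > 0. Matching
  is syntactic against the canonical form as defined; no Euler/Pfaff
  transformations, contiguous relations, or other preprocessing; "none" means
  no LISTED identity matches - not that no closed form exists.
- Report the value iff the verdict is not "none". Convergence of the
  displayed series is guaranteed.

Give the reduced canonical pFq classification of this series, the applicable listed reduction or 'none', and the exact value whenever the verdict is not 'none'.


Key observation: t_0 being \frac{7}{4}, the parameter 2 appears in both the upper and lower lists and cancels (alongside the other common factor).
Ratio: r(k) = -\frac{3}{5} * (k-8) / [(k-\frac{1}{4}) (k+\frac{3}{2}) (k+1)] - poly over poly, x = -\frac{3}{5} from leading terms; C = \frac{7}{4} at k = 0.

The series (x = -\frac{3}{5}) is 1F2: upper {-8}, lower {-\frac{1}{4}, \frac{3}{2}}, prefactor \frac{7}{4}. Verdict: terminating at k = 8: the factor (-8)_k kills every later term; summing the 9 survivors is exact. Sum: -\frac{222038805311940371}{4357282617187500}.
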